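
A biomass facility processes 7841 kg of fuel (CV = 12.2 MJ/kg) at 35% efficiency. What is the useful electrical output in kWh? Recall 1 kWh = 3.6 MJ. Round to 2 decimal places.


Total energy = mass * CV = 7841 * 12.2 = 95660.2 MJ
Useful energy = total * eta = 95660.2 * 0.35 = 33481.07 MJ
Convert to kWh: 33481.07 / 3.6
Useful energy = 9300.30 kWh

9300.30


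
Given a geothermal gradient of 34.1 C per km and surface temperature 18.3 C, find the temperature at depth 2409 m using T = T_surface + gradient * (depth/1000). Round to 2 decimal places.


Convert depth to km: 2409 / 1000 = 2.409 km
Temperature increase = gradient * depth_km = 34.1 * 2.409 = 82.15 C
Temperature at depth = T_surface + delta_T = 18.3 + 82.15
T = 100.45 C

100.45


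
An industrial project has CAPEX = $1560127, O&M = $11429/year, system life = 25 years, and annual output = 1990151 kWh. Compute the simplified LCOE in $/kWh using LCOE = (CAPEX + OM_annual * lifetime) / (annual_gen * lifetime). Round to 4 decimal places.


Total cost = CAPEX + OM * lifetime = 1560127 + 11429 * 25 = 1560127 + 285725 = 1845852
Total generation = annual * lifetime = 1990151 * 25 = 49753775 kWh
LCOE = 1845852 / 49753775
LCOE = 0.0371 $/kWh

0.0371


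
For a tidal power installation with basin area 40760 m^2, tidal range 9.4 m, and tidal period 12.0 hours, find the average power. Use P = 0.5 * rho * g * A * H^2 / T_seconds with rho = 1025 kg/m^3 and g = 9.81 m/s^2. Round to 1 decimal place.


Convert period to seconds: T = 12.0 * 3600 = 43200.0 s
H^2 = 9.4^2 = 88.36
P = 0.5 * rho * g * A * H^2 / T
P = 0.5 * 1025 * 9.81 * 40760 * 88.36 / 43200.0
P = 419149.6 W

419149.6


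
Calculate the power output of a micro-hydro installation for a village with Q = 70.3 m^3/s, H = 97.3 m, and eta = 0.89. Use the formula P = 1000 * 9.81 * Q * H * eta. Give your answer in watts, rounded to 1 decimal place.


Apply the hydropower formula P = rho * g * Q * H * eta
rho * g = 1000 * 9.81 = 9810.0
P = 9810.0 * 70.3 * 97.3 * 0.89
P = 59721014.9 W

59721014.9


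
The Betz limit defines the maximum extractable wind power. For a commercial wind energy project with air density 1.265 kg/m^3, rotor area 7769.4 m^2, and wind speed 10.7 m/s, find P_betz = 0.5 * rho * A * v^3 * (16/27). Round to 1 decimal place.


The Betz coefficient Cp_max = 16/27 = 0.5926
v^3 = 10.7^3 = 1225.043
P_betz = 0.5 * rho * A * v^3 * Cp_max
P_betz = 0.5 * 1.265 * 7769.4 * 1225.043 * 0.5926
P_betz = 3567430.8 W

3567430.8


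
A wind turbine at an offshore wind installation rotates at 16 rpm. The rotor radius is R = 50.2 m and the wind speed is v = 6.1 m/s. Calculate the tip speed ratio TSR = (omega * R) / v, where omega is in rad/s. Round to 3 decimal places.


Convert rotational speed to rad/s:
  omega = 16 * 2 * pi / 60 = 1.6755 rad/s
Compute tip speed:
  v_tip = omega * R = 1.6755 * 50.2 = 84.111 m/s
Tip speed ratio:
  TSR = v_tip / v_wind = 84.111 / 6.1 = 13.789

13.789


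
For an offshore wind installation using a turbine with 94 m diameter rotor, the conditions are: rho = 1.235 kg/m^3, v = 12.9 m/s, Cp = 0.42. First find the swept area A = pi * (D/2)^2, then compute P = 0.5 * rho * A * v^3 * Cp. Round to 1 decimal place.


Step 1 -- Compute swept area:
  A = pi * (D/2)^2 = pi * (94/2)^2 = 6939.78 m^2
Step 2 -- Apply wind power equation:
  P = 0.5 * rho * A * v^3 * Cp
  v^3 = 12.9^3 = 2146.689
  P = 0.5 * 1.235 * 6939.78 * 2146.689 * 0.42
  P = 3863678.4 W

3863678.4


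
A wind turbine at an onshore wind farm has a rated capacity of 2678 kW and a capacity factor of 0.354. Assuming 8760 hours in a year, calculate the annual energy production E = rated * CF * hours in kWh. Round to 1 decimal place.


Annual energy = rated_kW * capacity_factor * hours_per_year
Given: P_rated = 2678 kW, CF = 0.354, hours = 8760
E = 2678 * 0.354 * 8760
E = 8304585.1 kWh

8304585.1


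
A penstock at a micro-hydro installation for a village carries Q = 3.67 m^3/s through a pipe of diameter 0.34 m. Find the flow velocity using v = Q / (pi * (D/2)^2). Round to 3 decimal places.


Compute pipe cross-sectional area:
  A = pi * (D/2)^2 = pi * (0.34/2)^2 = 0.0908 m^2
Calculate velocity:
  v = Q / A = 3.67 / 0.0908
  v = 40.422 m/s

40.422


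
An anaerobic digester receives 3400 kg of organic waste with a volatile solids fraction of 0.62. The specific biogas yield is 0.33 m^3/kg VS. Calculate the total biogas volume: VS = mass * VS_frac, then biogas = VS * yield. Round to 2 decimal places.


Compute volatile solids:
  VS = mass * VS_fraction = 3400 * 0.62 = 2108.0 kg
Calculate biogas volume:
  Biogas = VS * specific_yield = 2108.0 * 0.33
  Biogas = 695.64 m^3

695.64


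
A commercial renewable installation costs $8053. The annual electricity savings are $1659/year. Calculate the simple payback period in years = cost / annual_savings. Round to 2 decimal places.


Simple payback period = initial cost / annual savings
Payback = 8053 / 1659
Payback = 4.85 years

4.85


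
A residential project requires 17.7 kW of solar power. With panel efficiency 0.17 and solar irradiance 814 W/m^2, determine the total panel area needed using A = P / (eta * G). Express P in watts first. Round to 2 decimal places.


Convert target power to watts: P = 17.7 * 1000 = 17700.0 W
Compute denominator: eta * G = 0.17 * 814 = 138.38
Required area A = P / (eta * G) = 17700.0 / 138.38
A = 127.91 m^2

127.91


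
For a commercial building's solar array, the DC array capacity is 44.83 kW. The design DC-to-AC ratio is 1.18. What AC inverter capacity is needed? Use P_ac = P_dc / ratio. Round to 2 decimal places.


The inverter AC capacity is determined by the DC/AC ratio.
Given: P_dc = 44.83 kW, DC/AC ratio = 1.18
P_ac = P_dc / ratio = 44.83 / 1.18
P_ac = 37.99 kW

37.99


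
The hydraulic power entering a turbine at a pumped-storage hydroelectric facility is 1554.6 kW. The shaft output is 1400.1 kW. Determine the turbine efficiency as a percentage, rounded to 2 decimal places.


Turbine efficiency = (output power / input power) * 100
eta = (1400.1 / 1554.6) * 100
eta = 90.06%

90.06


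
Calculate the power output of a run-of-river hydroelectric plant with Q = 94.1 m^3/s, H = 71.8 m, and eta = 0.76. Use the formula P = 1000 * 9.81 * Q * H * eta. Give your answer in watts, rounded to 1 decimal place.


Apply the hydropower formula P = rho * g * Q * H * eta
rho * g = 1000 * 9.81 = 9810.0
P = 9810.0 * 94.1 * 71.8 * 0.76
P = 50372866.7 W

50372866.7


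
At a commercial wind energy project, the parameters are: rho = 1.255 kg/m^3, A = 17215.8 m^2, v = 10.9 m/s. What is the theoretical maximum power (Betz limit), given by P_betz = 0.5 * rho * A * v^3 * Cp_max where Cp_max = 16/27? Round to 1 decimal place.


The Betz coefficient Cp_max = 16/27 = 0.5926
v^3 = 10.9^3 = 1295.029
P_betz = 0.5 * rho * A * v^3 * Cp_max
P_betz = 0.5 * 1.255 * 17215.8 * 1295.029 * 0.5926
P_betz = 8290422.3 W

8290422.3


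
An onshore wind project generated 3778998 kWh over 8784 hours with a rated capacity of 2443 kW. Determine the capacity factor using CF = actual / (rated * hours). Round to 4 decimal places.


Capacity factor = actual output / maximum possible output
Maximum possible = rated * hours = 2443 * 8784 = 21459312 kWh
CF = 3778998 / 21459312
CF = 0.1761

0.1761


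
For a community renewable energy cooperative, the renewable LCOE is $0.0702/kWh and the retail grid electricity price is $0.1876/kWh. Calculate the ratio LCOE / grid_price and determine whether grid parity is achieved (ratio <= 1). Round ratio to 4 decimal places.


Compare LCOE to grid price:
  LCOE = $0.0702/kWh, Grid price = $0.1876/kWh
  Ratio = LCOE / grid_price = 0.0702 / 0.1876 = 0.3742
  Grid parity achieved (ratio <= 1)? yes

0.3742


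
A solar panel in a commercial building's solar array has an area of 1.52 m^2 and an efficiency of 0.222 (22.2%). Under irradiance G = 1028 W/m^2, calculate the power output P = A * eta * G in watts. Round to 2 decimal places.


Use the solar power formula P = A * eta * G.
Given: A = 1.52 m^2, eta = 0.222, G = 1028 W/m^2
P = 1.52 * 0.222 * 1028
P = 346.89 W

346.89


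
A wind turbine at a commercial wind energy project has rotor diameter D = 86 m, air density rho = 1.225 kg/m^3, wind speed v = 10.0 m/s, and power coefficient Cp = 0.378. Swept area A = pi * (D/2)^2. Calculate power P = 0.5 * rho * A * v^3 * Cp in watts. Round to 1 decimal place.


Step 1 -- Compute swept area:
  A = pi * (D/2)^2 = pi * (86/2)^2 = 5808.8 m^2
Step 2 -- Apply wind power equation:
  P = 0.5 * rho * A * v^3 * Cp
  v^3 = 10.0^3 = 1000.0
  P = 0.5 * 1.225 * 5808.8 * 1000.0 * 0.378
  P = 1344883.5 W

1344883.5


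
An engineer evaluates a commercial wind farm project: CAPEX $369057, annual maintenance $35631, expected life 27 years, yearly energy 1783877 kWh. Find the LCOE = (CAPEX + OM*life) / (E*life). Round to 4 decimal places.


Total cost = CAPEX + OM * lifetime = 369057 + 35631 * 27 = 369057 + 962037 = 1331094
Total generation = annual * lifetime = 1783877 * 27 = 48164679 kWh
LCOE = 1331094 / 48164679
LCOE = 0.0276 $/kWh

0.0276


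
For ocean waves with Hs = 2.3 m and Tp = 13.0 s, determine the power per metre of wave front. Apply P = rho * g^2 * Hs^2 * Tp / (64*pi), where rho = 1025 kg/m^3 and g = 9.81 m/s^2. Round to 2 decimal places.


Apply wave power formula:
  g^2 = 9.81^2 = 96.2361
  Hs^2 = 2.3^2 = 5.29
  Numerator = rho * g^2 * Hs^2 * Tp = 1025 * 96.2361 * 5.29 * 13.0 = 6783610.51
  Denominator = 64 * pi = 201.0619
  P = 6783610.51 / 201.0619 = 33738.91 W/m

33738.91


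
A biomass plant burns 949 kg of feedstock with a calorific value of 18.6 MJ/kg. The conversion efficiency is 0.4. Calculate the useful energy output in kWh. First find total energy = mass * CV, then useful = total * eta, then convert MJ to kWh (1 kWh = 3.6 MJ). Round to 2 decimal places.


Total energy = mass * CV = 949 * 18.6 = 17651.4 MJ
Useful energy = total * eta = 17651.4 * 0.4 = 7060.56 MJ
Convert to kWh: 7060.56 / 3.6
Useful energy = 1961.27 kWh

1961.27


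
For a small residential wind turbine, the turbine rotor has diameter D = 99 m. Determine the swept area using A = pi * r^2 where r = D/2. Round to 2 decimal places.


Compute the rotor radius:
  r = D / 2 = 99 / 2 = 49.5 m
Calculate swept area:
  A = pi * r^2 = pi * 49.5^2
  A = 7697.69 m^2

7697.69


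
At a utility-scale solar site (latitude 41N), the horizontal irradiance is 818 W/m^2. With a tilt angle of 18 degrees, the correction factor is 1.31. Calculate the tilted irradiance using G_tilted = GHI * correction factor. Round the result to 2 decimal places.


Identify the given values:
  GHI = 818 W/m^2, tilt correction factor = 1.31
Apply the formula G_tilted = GHI * factor:
  G_tilted = 818 * 1.31
  G_tilted = 1071.58 W/m^2

1071.58


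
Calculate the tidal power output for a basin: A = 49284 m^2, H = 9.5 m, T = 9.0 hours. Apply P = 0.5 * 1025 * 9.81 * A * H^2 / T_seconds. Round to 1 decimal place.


Convert period to seconds: T = 9.0 * 3600 = 32400.0 s
H^2 = 9.5^2 = 90.25
P = 0.5 * rho * g * A * H^2 / T
P = 0.5 * 1025 * 9.81 * 49284 * 90.25 / 32400.0
P = 690193.8 W

690193.8


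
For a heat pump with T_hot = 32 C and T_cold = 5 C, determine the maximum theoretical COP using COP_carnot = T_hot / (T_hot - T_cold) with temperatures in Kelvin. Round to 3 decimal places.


Convert to Kelvin:
  T_hot = 32 + 273.15 = 305.15 K
  T_cold = 5 + 273.15 = 278.15 K
Apply Carnot COP formula:
  COP = T_hot_K / (T_hot_K - T_cold_K) = 305.15 / 27.0
  COP = 11.302

11.302


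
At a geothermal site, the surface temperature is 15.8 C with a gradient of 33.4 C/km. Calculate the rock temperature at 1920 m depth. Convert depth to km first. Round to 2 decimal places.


Convert depth to km: 1920 / 1000 = 1.92 km
Temperature increase = gradient * depth_km = 33.4 * 1.92 = 64.13 C
Temperature at depth = T_surface + delta_T = 15.8 + 64.13
T = 79.93 C

79.93


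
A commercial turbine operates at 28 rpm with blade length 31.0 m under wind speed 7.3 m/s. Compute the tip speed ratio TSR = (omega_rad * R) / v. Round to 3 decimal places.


Convert rotational speed to rad/s:
  omega = 28 * 2 * pi / 60 = 2.9322 rad/s
Compute tip speed:
  v_tip = omega * R = 2.9322 * 31.0 = 90.897 m/s
Tip speed ratio:
  TSR = v_tip / v_wind = 90.897 / 7.3 = 12.452

12.452


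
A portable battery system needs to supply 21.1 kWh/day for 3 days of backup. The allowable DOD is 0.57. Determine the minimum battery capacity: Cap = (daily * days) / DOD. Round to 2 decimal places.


Total energy needed = daily * days = 21.1 * 3 = 63.3 kWh
Account for depth of discharge:
  Cap = total_energy / DOD = 63.3 / 0.57
  Cap = 111.05 kWh

111.05


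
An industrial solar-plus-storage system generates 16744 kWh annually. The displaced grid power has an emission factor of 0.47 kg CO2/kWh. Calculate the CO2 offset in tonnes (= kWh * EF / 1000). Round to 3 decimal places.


CO2 offset in kg = generation * emission_factor
CO2 offset = 16744 * 0.47 = 7869.68 kg
Convert to tonnes:
  CO2 offset = 7869.68 / 1000 = 7.870 tonnes

7.870


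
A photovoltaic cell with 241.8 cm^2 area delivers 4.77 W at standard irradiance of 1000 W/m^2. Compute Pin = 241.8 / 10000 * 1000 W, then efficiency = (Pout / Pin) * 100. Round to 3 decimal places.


First compute the input power:
  Pin = area_cm2 / 10000 * G = 241.8 / 10000 * 1000 = 24.18 W
Then compute efficiency:
  Efficiency = (Pout / Pin) * 100 = (4.77 / 24.18) * 100
  Efficiency = 19.727%

19.727


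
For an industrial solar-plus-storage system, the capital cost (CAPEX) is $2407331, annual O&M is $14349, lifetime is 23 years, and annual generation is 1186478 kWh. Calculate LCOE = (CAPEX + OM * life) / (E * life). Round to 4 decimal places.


Total cost = CAPEX + OM * lifetime = 2407331 + 14349 * 23 = 2407331 + 330027 = 2737358
Total generation = annual * lifetime = 1186478 * 23 = 27288994 kWh
LCOE = 2737358 / 27288994
LCOE = 0.1003 $/kWh

0.1003


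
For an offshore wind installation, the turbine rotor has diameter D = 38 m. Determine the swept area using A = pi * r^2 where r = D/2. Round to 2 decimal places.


Compute the rotor radius:
  r = D / 2 = 38 / 2 = 19.0 m
Calculate swept area:
  A = pi * r^2 = pi * 19.0^2
  A = 1134.11 m^2

1134.11


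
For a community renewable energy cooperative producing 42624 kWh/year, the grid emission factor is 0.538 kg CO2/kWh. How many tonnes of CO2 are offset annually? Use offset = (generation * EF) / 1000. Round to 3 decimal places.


CO2 offset in kg = generation * emission_factor
CO2 offset = 42624 * 0.538 = 22931.71 kg
Convert to tonnes:
  CO2 offset = 22931.71 / 1000 = 22.932 tonnes

22.932


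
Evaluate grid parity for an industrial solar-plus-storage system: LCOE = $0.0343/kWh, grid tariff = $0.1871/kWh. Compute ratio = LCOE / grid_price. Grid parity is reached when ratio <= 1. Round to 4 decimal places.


Compare LCOE to grid price:
  LCOE = $0.0343/kWh, Grid price = $0.1871/kWh
  Ratio = LCOE / grid_price = 0.0343 / 0.1871 = 0.1833
  Grid parity achieved (ratio <= 1)? yes

0.1833


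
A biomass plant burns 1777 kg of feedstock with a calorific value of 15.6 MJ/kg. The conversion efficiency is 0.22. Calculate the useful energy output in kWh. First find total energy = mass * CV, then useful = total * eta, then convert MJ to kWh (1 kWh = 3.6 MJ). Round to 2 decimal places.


Total energy = mass * CV = 1777 * 15.6 = 27721.2 MJ
Useful energy = total * eta = 27721.2 * 0.22 = 6098.66 MJ
Convert to kWh: 6098.66 / 3.6
Useful energy = 1694.07 kWh

1694.07


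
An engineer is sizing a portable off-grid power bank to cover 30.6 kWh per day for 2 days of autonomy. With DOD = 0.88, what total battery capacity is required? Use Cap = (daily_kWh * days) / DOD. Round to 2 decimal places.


Total energy needed = daily * days = 30.6 * 2 = 61.2 kWh
Account for depth of discharge:
  Cap = total_energy / DOD = 61.2 / 0.88
  Cap = 69.55 kWh

69.55


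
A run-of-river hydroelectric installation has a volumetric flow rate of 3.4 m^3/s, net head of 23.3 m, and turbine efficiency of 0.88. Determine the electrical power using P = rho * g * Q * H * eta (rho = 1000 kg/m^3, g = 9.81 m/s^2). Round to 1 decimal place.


Apply the hydropower formula P = rho * g * Q * H * eta
rho * g = 1000 * 9.81 = 9810.0
P = 9810.0 * 3.4 * 23.3 * 0.88
P = 683890.4 W

683890.4


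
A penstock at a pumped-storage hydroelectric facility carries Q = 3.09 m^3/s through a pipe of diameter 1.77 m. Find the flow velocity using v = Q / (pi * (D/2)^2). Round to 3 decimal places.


Compute pipe cross-sectional area:
  A = pi * (D/2)^2 = pi * (1.77/2)^2 = 2.4606 m^2
Calculate velocity:
  v = Q / A = 3.09 / 2.4606
  v = 1.256 m/s

1.256


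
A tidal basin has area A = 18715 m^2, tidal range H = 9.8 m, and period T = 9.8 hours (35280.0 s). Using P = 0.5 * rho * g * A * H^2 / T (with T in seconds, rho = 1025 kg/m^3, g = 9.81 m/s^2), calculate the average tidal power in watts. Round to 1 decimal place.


Convert period to seconds: T = 9.8 * 3600 = 35280.0 s
H^2 = 9.8^2 = 96.04
P = 0.5 * rho * g * A * H^2 / T
P = 0.5 * 1025 * 9.81 * 18715 * 96.04 / 35280.0
P = 256139.3 W

256139.3


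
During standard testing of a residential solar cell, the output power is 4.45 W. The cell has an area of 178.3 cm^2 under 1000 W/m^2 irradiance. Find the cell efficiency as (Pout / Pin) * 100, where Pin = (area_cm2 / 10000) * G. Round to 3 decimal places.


First compute the input power:
  Pin = area_cm2 / 10000 * G = 178.3 / 10000 * 1000 = 17.83 W
Then compute efficiency:
  Efficiency = (Pout / Pin) * 100 = (4.45 / 17.83) * 100
  Efficiency = 24.958%

24.958


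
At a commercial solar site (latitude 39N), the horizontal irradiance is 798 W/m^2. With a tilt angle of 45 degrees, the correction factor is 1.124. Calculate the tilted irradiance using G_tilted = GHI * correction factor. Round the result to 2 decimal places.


Identify the given values:
  GHI = 798 W/m^2, tilt correction factor = 1.124
Apply the formula G_tilted = GHI * factor:
  G_tilted = 798 * 1.124
  G_tilted = 896.95 W/m^2

896.95


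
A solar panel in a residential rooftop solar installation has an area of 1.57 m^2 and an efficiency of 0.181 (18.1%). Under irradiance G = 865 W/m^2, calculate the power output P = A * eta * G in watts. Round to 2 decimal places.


Use the solar power formula P = A * eta * G.
Given: A = 1.57 m^2, eta = 0.181, G = 865 W/m^2
P = 1.57 * 0.181 * 865
P = 245.81 W

245.81


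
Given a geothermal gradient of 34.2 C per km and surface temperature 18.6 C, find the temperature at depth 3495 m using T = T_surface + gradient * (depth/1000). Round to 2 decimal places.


Convert depth to km: 3495 / 1000 = 3.495 km
Temperature increase = gradient * depth_km = 34.2 * 3.495 = 119.53 C
Temperature at depth = T_surface + delta_T = 18.6 + 119.53
T = 138.13 C

138.13


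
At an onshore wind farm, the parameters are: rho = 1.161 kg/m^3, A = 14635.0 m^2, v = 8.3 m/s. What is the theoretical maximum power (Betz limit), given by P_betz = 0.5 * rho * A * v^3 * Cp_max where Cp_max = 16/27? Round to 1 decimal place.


The Betz coefficient Cp_max = 16/27 = 0.5926
v^3 = 8.3^3 = 571.787
P_betz = 0.5 * rho * A * v^3 * Cp_max
P_betz = 0.5 * 1.161 * 14635.0 * 571.787 * 0.5926
P_betz = 2878627.3 W

2878627.3


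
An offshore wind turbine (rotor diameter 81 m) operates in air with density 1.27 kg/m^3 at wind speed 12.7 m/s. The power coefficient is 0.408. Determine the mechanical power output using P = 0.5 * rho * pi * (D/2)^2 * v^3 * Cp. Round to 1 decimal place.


Step 1 -- Compute swept area:
  A = pi * (D/2)^2 = pi * (81/2)^2 = 5153.0 m^2
Step 2 -- Apply wind power equation:
  P = 0.5 * rho * A * v^3 * Cp
  v^3 = 12.7^3 = 2048.383
  P = 0.5 * 1.27 * 5153.0 * 2048.383 * 0.408
  P = 2734670.3 W

2734670.3


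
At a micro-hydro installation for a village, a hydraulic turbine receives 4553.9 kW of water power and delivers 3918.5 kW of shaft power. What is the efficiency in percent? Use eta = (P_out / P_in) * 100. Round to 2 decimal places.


Turbine efficiency = (output power / input power) * 100
eta = (3918.5 / 4553.9) * 100
eta = 86.05%

86.05


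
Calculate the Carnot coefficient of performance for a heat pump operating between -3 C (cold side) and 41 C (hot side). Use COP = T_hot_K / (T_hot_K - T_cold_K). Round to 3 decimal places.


Convert to Kelvin:
  T_hot = 41 + 273.15 = 314.15 K
  T_cold = -3 + 273.15 = 270.15 K
Apply Carnot COP formula:
  COP = T_hot_K / (T_hot_K - T_cold_K) = 314.15 / 44.0
  COP = 7.140

7.140


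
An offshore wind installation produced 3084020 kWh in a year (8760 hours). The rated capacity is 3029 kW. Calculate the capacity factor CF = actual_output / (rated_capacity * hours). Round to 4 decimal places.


Capacity factor = actual output / maximum possible output
Maximum possible = rated * hours = 3029 * 8760 = 26534040 kWh
CF = 3084020 / 26534040
CF = 0.1162

0.1162


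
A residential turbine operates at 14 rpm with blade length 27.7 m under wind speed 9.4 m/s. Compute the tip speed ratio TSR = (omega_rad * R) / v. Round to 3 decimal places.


Convert rotational speed to rad/s:
  omega = 14 * 2 * pi / 60 = 1.4661 rad/s
Compute tip speed:
  v_tip = omega * R = 1.4661 * 27.7 = 40.61 m/s
Tip speed ratio:
  TSR = v_tip / v_wind = 40.61 / 9.4 = 4.320

4.320


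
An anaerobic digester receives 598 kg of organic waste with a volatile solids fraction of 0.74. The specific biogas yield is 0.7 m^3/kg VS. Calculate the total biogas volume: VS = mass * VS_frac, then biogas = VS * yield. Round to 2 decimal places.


Compute volatile solids:
  VS = mass * VS_fraction = 598 * 0.74 = 442.52 kg
Calculate biogas volume:
  Biogas = VS * specific_yield = 442.52 * 0.7
  Biogas = 309.76 m^3

309.76


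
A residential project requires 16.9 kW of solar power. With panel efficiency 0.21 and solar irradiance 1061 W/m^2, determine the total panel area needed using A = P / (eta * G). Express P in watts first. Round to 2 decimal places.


Convert target power to watts: P = 16.9 * 1000 = 16900.0 W
Compute denominator: eta * G = 0.21 * 1061 = 222.81
Required area A = P / (eta * G) = 16900.0 / 222.81
A = 75.85 m^2

75.85


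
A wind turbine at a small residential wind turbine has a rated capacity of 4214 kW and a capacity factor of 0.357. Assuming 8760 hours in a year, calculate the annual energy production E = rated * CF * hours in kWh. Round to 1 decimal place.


Annual energy = rated_kW * capacity_factor * hours_per_year
Given: P_rated = 4214 kW, CF = 0.357, hours = 8760
E = 4214 * 0.357 * 8760
E = 13178526.5 kWh

13178526.5


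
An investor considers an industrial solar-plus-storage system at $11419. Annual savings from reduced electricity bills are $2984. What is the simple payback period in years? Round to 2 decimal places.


Simple payback period = initial cost / annual savings
Payback = 11419 / 2984
Payback = 3.83 years

3.83


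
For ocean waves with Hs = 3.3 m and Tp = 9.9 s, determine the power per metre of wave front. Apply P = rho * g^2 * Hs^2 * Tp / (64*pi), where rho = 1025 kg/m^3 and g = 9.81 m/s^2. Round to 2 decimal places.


Apply wave power formula:
  g^2 = 9.81^2 = 96.2361
  Hs^2 = 3.3^2 = 10.89
  Numerator = rho * g^2 * Hs^2 * Tp = 1025 * 96.2361 * 10.89 * 9.9 = 10634692.93
  Denominator = 64 * pi = 201.0619
  P = 10634692.93 / 201.0619 = 52892.62 W/m

52892.62


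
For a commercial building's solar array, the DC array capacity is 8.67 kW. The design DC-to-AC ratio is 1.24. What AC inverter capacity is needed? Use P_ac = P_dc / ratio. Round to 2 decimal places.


The inverter AC capacity is determined by the DC/AC ratio.
Given: P_dc = 8.67 kW, DC/AC ratio = 1.24
P_ac = P_dc / ratio = 8.67 / 1.24
P_ac = 6.99 kW

6.99


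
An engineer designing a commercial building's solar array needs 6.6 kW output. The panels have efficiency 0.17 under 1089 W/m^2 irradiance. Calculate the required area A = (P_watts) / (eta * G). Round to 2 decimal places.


Convert target power to watts: P = 6.6 * 1000 = 6600.0 W
Compute denominator: eta * G = 0.17 * 1089 = 185.13
Required area A = P / (eta * G) = 6600.0 / 185.13
A = 35.65 m^2

35.65


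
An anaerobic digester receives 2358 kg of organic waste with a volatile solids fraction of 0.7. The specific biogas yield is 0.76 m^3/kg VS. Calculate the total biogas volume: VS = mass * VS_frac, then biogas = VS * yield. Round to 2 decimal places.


Compute volatile solids:
  VS = mass * VS_fraction = 2358 * 0.7 = 1650.6 kg
Calculate biogas volume:
  Biogas = VS * specific_yield = 1650.6 * 0.76
  Biogas = 1254.46 m^3

1254.46


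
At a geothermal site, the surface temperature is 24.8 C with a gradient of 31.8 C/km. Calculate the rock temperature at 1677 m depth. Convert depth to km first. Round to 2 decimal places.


Convert depth to km: 1677 / 1000 = 1.677 km
Temperature increase = gradient * depth_km = 31.8 * 1.677 = 53.33 C
Temperature at depth = T_surface + delta_T = 24.8 + 53.33
T = 78.13 C

78.13


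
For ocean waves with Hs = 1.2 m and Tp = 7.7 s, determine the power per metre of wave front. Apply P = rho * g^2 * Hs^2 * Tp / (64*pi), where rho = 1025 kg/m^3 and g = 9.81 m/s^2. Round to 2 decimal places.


Apply wave power formula:
  g^2 = 9.81^2 = 96.2361
  Hs^2 = 1.2^2 = 1.44
  Numerator = rho * g^2 * Hs^2 * Tp = 1025 * 96.2361 * 1.44 * 7.7 = 1093742.52
  Denominator = 64 * pi = 201.0619
  P = 1093742.52 / 201.0619 = 5439.83 W/m

5439.83


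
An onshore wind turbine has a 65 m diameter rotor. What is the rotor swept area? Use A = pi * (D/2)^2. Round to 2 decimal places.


Compute the rotor radius:
  r = D / 2 = 65 / 2 = 32.5 m
Calculate swept area:
  A = pi * r^2 = pi * 32.5^2
  A = 3318.31 m^2

3318.31


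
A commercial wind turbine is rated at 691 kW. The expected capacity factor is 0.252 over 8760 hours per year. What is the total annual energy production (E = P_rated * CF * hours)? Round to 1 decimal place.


Annual energy = rated_kW * capacity_factor * hours_per_year
Given: P_rated = 691 kW, CF = 0.252, hours = 8760
E = 691 * 0.252 * 8760
E = 1525396.3 kWh

1525396.3


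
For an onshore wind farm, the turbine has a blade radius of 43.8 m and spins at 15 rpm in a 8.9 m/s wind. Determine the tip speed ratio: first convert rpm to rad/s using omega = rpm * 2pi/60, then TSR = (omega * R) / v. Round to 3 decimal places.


Convert rotational speed to rad/s:
  omega = 15 * 2 * pi / 60 = 1.5708 rad/s
Compute tip speed:
  v_tip = omega * R = 1.5708 * 43.8 = 68.801 m/s
Tip speed ratio:
  TSR = v_tip / v_wind = 68.801 / 8.9 = 7.730

7.730


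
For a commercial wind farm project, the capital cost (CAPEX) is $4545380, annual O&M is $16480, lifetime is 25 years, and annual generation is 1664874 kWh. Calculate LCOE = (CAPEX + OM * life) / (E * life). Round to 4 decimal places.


Total cost = CAPEX + OM * lifetime = 4545380 + 16480 * 25 = 4545380 + 412000 = 4957380
Total generation = annual * lifetime = 1664874 * 25 = 41621850 kWh
LCOE = 4957380 / 41621850
LCOE = 0.1191 $/kWh

0.1191


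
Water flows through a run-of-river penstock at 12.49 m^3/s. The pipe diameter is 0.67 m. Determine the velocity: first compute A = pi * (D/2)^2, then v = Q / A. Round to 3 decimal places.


Compute pipe cross-sectional area:
  A = pi * (D/2)^2 = pi * (0.67/2)^2 = 0.3526 m^2
Calculate velocity:
  v = Q / A = 12.49 / 0.3526
  v = 35.426 m/s

35.426


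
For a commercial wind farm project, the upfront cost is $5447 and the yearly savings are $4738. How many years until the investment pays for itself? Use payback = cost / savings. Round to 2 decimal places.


Simple payback period = initial cost / annual savings
Payback = 5447 / 4738
Payback = 1.15 years

1.15


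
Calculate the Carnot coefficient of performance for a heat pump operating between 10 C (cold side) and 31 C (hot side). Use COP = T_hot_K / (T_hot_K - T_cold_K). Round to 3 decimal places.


Convert to Kelvin:
  T_hot = 31 + 273.15 = 304.15 K
  T_cold = 10 + 273.15 = 283.15 K
Apply Carnot COP formula:
  COP = T_hot_K / (T_hot_K - T_cold_K) = 304.15 / 21.0
  COP = 14.483

14.483


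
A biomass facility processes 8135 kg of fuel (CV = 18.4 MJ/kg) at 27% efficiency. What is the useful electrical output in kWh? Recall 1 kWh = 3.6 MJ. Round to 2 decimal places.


Total energy = mass * CV = 8135 * 18.4 = 149684.0 MJ
Useful energy = total * eta = 149684.0 * 0.27 = 40414.68 MJ
Convert to kWh: 40414.68 / 3.6
Useful energy = 11226.30 kWh

11226.30


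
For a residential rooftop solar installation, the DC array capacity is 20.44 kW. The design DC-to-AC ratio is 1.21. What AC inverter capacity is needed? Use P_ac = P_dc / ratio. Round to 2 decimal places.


The inverter AC capacity is determined by the DC/AC ratio.
Given: P_dc = 20.44 kW, DC/AC ratio = 1.21
P_ac = P_dc / ratio = 20.44 / 1.21
P_ac = 16.89 kW

16.89


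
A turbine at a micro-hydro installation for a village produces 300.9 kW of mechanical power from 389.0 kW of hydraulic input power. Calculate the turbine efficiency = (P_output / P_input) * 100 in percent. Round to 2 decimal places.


Turbine efficiency = (output power / input power) * 100
eta = (300.9 / 389.0) * 100
eta = 77.35%

77.35


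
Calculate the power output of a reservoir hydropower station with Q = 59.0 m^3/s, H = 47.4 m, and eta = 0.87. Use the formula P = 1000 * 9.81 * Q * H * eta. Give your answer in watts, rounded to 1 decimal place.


Apply the hydropower formula P = rho * g * Q * H * eta
rho * g = 1000 * 9.81 = 9810.0
P = 9810.0 * 59.0 * 47.4 * 0.87
P = 23868142.0 W

23868142.0


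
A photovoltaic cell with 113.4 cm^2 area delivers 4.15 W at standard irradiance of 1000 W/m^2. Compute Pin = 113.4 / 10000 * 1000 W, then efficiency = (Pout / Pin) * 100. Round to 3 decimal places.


First compute the input power:
  Pin = area_cm2 / 10000 * G = 113.4 / 10000 * 1000 = 11.34 W
Then compute efficiency:
  Efficiency = (Pout / Pin) * 100 = (4.15 / 11.34) * 100
  Efficiency = 36.596%

36.596


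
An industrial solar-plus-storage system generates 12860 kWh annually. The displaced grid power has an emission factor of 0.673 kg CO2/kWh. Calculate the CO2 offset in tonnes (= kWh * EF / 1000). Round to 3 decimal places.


CO2 offset in kg = generation * emission_factor
CO2 offset = 12860 * 0.673 = 8654.78 kg
Convert to tonnes:
  CO2 offset = 8654.78 / 1000 = 8.655 tonnes

8.655


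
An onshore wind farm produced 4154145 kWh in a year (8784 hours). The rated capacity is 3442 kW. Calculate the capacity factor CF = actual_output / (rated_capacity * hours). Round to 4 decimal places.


Capacity factor = actual output / maximum possible output
Maximum possible = rated * hours = 3442 * 8784 = 30234528 kWh
CF = 4154145 / 30234528
CF = 0.1374

0.1374


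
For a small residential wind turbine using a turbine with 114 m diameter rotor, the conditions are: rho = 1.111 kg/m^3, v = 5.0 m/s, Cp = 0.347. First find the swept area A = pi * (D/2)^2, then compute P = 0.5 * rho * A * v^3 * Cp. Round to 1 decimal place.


Step 1 -- Compute swept area:
  A = pi * (D/2)^2 = pi * (114/2)^2 = 10207.03 m^2
Step 2 -- Apply wind power equation:
  P = 0.5 * rho * A * v^3 * Cp
  v^3 = 5.0^3 = 125.0
  P = 0.5 * 1.111 * 10207.03 * 125.0 * 0.347
  P = 245936.6 W

245936.6


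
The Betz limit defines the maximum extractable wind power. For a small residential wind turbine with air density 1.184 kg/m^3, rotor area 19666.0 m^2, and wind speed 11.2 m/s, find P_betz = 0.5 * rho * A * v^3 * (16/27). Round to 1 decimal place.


The Betz coefficient Cp_max = 16/27 = 0.5926
v^3 = 11.2^3 = 1404.928
P_betz = 0.5 * rho * A * v^3 * Cp_max
P_betz = 0.5 * 1.184 * 19666.0 * 1404.928 * 0.5926
P_betz = 9692772.7 W

9692772.7


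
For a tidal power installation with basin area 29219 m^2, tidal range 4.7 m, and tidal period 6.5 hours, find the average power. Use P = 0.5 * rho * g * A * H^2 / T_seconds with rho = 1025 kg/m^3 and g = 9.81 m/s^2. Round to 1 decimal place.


Convert period to seconds: T = 6.5 * 3600 = 23400.0 s
H^2 = 4.7^2 = 22.09
P = 0.5 * rho * g * A * H^2 / T
P = 0.5 * 1025 * 9.81 * 29219 * 22.09 / 23400.0
P = 138678.2 W

138678.2


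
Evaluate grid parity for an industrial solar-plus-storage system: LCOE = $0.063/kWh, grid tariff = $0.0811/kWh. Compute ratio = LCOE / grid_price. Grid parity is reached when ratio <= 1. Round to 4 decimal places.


Compare LCOE to grid price:
  LCOE = $0.063/kWh, Grid price = $0.0811/kWh
  Ratio = LCOE / grid_price = 0.063 / 0.0811 = 0.7768
  Grid parity achieved (ratio <= 1)? yes

0.7768


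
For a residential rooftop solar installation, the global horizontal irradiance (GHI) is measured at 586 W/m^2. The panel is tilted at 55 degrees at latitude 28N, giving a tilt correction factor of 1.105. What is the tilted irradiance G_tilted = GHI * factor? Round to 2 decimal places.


Identify the given values:
  GHI = 586 W/m^2, tilt correction factor = 1.105
Apply the formula G_tilted = GHI * factor:
  G_tilted = 586 * 1.105
  G_tilted = 647.53 W/m^2

647.53


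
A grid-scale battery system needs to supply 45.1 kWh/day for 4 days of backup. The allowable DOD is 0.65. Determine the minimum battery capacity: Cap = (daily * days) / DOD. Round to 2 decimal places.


Total energy needed = daily * days = 45.1 * 4 = 180.4 kWh
Account for depth of discharge:
  Cap = total_energy / DOD = 180.4 / 0.65
  Cap = 277.54 kWh

277.54


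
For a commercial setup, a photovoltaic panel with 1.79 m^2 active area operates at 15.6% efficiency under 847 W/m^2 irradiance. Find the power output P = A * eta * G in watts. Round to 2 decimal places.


Use the solar power formula P = A * eta * G.
Given: A = 1.79 m^2, eta = 0.156, G = 847 W/m^2
P = 1.79 * 0.156 * 847
P = 236.52 W

236.52


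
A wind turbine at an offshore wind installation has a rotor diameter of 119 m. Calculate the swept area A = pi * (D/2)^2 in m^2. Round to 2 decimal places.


Compute the rotor radius:
  r = D / 2 = 119 / 2 = 59.5 m
Calculate swept area:
  A = pi * r^2 = pi * 59.5^2
  A = 11122.02 m^2

11122.02


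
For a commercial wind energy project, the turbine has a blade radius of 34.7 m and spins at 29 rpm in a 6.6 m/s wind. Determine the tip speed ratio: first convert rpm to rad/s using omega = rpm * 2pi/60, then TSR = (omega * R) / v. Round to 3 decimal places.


Convert rotational speed to rad/s:
  omega = 29 * 2 * pi / 60 = 3.0369 rad/s
Compute tip speed:
  v_tip = omega * R = 3.0369 * 34.7 = 105.379 m/s
Tip speed ratio:
  TSR = v_tip / v_wind = 105.379 / 6.6 = 15.967

15.967


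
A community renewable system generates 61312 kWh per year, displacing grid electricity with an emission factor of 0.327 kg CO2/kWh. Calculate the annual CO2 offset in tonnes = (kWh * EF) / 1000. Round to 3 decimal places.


CO2 offset in kg = generation * emission_factor
CO2 offset = 61312 * 0.327 = 20049.02 kg
Convert to tonnes:
  CO2 offset = 20049.02 / 1000 = 20.049 tonnes

20.049


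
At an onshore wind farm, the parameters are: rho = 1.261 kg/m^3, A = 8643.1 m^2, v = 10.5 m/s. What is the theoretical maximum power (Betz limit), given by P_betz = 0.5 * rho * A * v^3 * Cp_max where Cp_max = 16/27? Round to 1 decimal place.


The Betz coefficient Cp_max = 16/27 = 0.5926
v^3 = 10.5^3 = 1157.625
P_betz = 0.5 * rho * A * v^3 * Cp_max
P_betz = 0.5 * 1.261 * 8643.1 * 1157.625 * 0.5926
P_betz = 3738339.5 W

3738339.5


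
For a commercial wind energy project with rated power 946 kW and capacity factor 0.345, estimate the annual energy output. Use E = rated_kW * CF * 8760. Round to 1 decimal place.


Annual energy = rated_kW * capacity_factor * hours_per_year
Given: P_rated = 946 kW, CF = 0.345, hours = 8760
E = 946 * 0.345 * 8760
E = 2859001.2 kWh

2859001.2


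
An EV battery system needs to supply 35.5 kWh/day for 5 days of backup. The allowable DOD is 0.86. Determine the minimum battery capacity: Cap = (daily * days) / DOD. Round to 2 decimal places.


Total energy needed = daily * days = 35.5 * 5 = 177.5 kWh
Account for depth of discharge:
  Cap = total_energy / DOD = 177.5 / 0.86
  Cap = 206.40 kWh

206.40


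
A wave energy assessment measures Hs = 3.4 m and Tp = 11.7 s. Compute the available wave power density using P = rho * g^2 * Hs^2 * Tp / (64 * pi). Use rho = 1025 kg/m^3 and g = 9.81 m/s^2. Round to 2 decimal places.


Apply wave power formula:
  g^2 = 9.81^2 = 96.2361
  Hs^2 = 3.4^2 = 11.56
  Numerator = rho * g^2 * Hs^2 * Tp = 1025 * 96.2361 * 11.56 * 11.7 = 13341528.12
  Denominator = 64 * pi = 201.0619
  P = 13341528.12 / 201.0619 = 66355.32 W/m

66355.32


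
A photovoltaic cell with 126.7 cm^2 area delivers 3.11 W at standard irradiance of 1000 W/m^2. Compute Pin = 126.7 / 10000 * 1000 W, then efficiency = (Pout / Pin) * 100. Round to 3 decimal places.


First compute the input power:
  Pin = area_cm2 / 10000 * G = 126.7 / 10000 * 1000 = 12.67 W
Then compute efficiency:
  Efficiency = (Pout / Pin) * 100 = (3.11 / 12.67) * 100
  Efficiency = 24.546%

24.546


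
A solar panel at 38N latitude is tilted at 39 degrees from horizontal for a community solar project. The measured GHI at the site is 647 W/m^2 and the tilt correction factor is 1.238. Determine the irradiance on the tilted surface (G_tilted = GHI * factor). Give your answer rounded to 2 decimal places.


Identify the given values:
  GHI = 647 W/m^2, tilt correction factor = 1.238
Apply the formula G_tilted = GHI * factor:
  G_tilted = 647 * 1.238
  G_tilted = 800.99 W/m^2

800.99


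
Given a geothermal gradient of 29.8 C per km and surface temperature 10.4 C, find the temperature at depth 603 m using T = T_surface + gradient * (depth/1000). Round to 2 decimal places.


Convert depth to km: 603 / 1000 = 0.603 km
Temperature increase = gradient * depth_km = 29.8 * 0.603 = 17.97 C
Temperature at depth = T_surface + delta_T = 10.4 + 17.97
T = 28.37 C

28.37


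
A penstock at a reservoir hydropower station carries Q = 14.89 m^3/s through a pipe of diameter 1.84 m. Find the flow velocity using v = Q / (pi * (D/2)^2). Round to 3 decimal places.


Compute pipe cross-sectional area:
  A = pi * (D/2)^2 = pi * (1.84/2)^2 = 2.659 m^2
Calculate velocity:
  v = Q / A = 14.89 / 2.659
  v = 5.600 m/s

5.600


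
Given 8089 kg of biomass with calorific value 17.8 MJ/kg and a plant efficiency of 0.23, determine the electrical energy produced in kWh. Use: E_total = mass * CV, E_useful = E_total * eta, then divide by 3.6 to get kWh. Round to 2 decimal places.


Total energy = mass * CV = 8089 * 17.8 = 143984.2 MJ
Useful energy = total * eta = 143984.2 * 0.23 = 33116.37 MJ
Convert to kWh: 33116.37 / 3.6
Useful energy = 9198.99 kWh

9198.99


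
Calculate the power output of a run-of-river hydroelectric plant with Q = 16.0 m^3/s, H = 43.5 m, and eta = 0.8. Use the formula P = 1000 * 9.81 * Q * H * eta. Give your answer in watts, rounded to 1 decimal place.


Apply the hydropower formula P = rho * g * Q * H * eta
rho * g = 1000 * 9.81 = 9810.0
P = 9810.0 * 16.0 * 43.5 * 0.8
P = 5462208.0 W

5462208.0


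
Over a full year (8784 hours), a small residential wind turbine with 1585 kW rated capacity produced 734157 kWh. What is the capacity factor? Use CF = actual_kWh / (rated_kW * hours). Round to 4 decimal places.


Capacity factor = actual output / maximum possible output
Maximum possible = rated * hours = 1585 * 8784 = 13922640 kWh
CF = 734157 / 13922640
CF = 0.0527

0.0527


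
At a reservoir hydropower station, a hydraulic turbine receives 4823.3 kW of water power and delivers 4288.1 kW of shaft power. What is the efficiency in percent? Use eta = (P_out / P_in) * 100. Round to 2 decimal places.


Turbine efficiency = (output power / input power) * 100
eta = (4288.1 / 4823.3) * 100
eta = 88.90%

88.90


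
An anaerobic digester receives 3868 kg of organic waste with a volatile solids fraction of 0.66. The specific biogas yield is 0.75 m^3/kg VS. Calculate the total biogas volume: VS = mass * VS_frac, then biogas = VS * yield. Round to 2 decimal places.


Compute volatile solids:
  VS = mass * VS_fraction = 3868 * 0.66 = 2552.88 kg
Calculate biogas volume:
  Biogas = VS * specific_yield = 2552.88 * 0.75
  Biogas = 1914.66 m^3

1914.66
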